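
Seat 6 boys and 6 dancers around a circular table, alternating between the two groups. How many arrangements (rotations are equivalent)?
Fix one of the boys: (6-1)! ways for the remaining boys, × 6! ways for the dancers = 120 × 720 = 86400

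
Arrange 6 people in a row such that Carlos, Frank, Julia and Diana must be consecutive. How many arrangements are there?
Treat the 4 as one block: (6-4+1)! × 4! = 6 × 24 = 144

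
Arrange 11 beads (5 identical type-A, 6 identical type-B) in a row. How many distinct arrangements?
11! / (5! × 6!) = 462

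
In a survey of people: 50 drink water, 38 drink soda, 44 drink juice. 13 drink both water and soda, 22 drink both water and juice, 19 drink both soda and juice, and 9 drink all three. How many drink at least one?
|A∪B∪C| = 50+38+44-13-22-19+9 = 87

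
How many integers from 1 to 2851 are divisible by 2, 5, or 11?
⌊2851/2⌋+⌊2851/5⌋+⌊2851/11⌋ - ⌊2851/10⌋-⌊2851/22⌋-⌊2851/55⌋ + ⌊2851/110⌋ = 1425+570+259 - 285-129-51 + 25 = 1814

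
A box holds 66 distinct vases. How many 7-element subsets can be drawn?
C(66,7) = 66!/(7!×59!) = 778789440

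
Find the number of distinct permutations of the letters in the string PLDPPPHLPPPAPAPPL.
17! / (10! × 3! × 2! × 1! × 1!) = 8168160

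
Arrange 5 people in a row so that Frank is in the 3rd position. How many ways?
Fix one position: (5-1)! = 24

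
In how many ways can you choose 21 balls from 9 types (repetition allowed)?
C(21+9-1, 9-1) = C(29, 8) = 4292145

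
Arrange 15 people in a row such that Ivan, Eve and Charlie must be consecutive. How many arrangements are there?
Treat the 3 as one block: (15-3+1)! × 3! = 6227020800 × 6 = 37362124800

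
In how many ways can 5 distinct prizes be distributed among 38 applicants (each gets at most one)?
P(38,5) = 38!/(38-5)! = 60233040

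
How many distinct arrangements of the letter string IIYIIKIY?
8! / (5! × 2! × 1!) = 168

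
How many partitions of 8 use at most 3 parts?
By conjugation, equals partitions of 8 into parts ≤ 3. Let r_j(i) = number of partitions of i into parts ≤ j, for i = 0..8. r_1(i) = 1 for all i; r_j(i) = r_{j-1}(i) + r_j(i-j). Rows j = 2..3: ≤2: 1 1 2 2 3 3 4 4 5; ≤3: 1 1 2 3 4 5 7 8 10. r_3(8) = 10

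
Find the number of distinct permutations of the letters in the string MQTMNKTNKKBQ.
12! / (1! × 2! × 2! × 2! × 2! × 3!) = 4989600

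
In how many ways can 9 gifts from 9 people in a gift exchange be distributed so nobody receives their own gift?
!9 = Σ_{j=0}^{9} (-1)^j·9!/j! = 362880 - 362880 + 181440 - 60480 + 15120 - 3024 + 504 - 72 + 9 - 1 = 133496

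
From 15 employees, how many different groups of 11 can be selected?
C(15,11) = 15!/(11!×4!) = 1365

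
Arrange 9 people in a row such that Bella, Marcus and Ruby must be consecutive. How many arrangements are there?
Treat the 3 as one block: (9-3+1)! × 3! = 5040 × 6 = 30240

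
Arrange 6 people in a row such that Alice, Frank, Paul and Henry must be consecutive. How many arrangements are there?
Treat the 4 as one block: (6-4+1)! × 4! = 6 × 24 = 144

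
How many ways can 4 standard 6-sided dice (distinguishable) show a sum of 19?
Coefficient of x^19 in (x + x² + ... + x^6)^4. By inclusion-exclusion on dice exceeding 6: Σ_j (-1)^j C(4,j)·C(19-1-6j, 3) = C(4,0)·C(18,3) - C(4,1)·C(12,3) + C(4,2)·C(6,3) = 1·816 - 4·220 + 6·20 = 56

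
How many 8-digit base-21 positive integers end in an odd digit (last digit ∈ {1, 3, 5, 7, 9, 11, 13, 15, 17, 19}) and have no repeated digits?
Last∈{1,3,5,7,9,11,13,15,17,19}. Last=0: 0. Last nonzero: 10×19×P(19,6) = 3711657600. Total = 3711657600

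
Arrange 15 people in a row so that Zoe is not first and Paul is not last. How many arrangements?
By inclusion-exclusion: 15! - 2×(15-1)! + (15-2)! = 1307674368000 - 174356582400 + 6227020800 = 1139544806400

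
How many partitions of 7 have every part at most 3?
Let r_j(i) = number of partitions of i into parts ≤ j, for i = 0..7. r_1(i) = 1 for all i; r_j(i) = r_{j-1}(i) + r_j(i-j). Rows j = 2..3: ≤2: 1 1 2 2 3 3 4 4; ≤3: 1 1 2 3 4 5 7 8. r_3(7) = 8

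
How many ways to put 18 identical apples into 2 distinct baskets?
C(18+2-1, 2-1) = C(19, 1) = 19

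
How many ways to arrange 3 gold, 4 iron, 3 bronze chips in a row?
10! / (3! × 4! × 3!) = 4200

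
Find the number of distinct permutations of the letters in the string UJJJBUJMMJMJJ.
13! / (2! × 1! × 3! × 7!) = 102960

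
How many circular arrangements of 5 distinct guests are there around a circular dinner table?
Circular: fix one position, arrange the rest. (5-1)! = 24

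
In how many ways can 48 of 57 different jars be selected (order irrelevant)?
C(57,48) = 57!/(48!×9!) = 8996462475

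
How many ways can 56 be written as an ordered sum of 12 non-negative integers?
C(56+12-1, 12-1) = C(67, 11) = 1285063345176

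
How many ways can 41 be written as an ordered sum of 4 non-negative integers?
C(41+4-1, 4-1) = C(44, 3) = 13244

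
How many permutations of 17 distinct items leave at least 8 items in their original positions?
Exactly j fixed points: C(17,j)·!(17-j); sum over j ≥ 8 (derangement numbers via !m = (m-1)·(!(m-1) + !(m-2)): !0..!9 = 1, 0, 1, 2, 9, 44, 265, 1854, 14833, 133496). Σ_{j=8}^{17} C(17,j)·!(17-j) = C(17,8)·!9 + C(17,9)·!8 + C(17,10)·!7 + C(17,11)·!6 + C(17,12)·!5 + C(17,13)·!4 + C(17,14)·!3 + C(17,15)·!2 + C(17,16)·!1 + C(17,17)·!0 = 24310·133496 + 24310·14833 + 19448·1854 + 12376·265 + 6188·44 + 2380·9 + 680·2 + 136·1 + 17·0 + 1·1 = 3645509411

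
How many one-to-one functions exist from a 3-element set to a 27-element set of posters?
P(27,3) = 27!/(27-3)! = 17550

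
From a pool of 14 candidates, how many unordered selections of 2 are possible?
C(14,2) = 14!/(2!×12!) = 91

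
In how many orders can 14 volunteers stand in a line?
14! = 87178291200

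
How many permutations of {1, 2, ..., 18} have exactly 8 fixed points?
Choose the 8 fixed points C(18,8) = 43758, derange the rest: !10 = Σ_{j=0}^{10} (-1)^j·10!/j! = 3628800 - 3628800 + 1814400 - 604800 + 151200 - 30240 + 5040 - 720 + 90 - 10 + 1 = 1334961. Product = 43758 × 1334961 = 58415223438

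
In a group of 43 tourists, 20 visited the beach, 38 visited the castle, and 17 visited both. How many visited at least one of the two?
|A∪B| = |A| + |B| - |A∩B| = 20 + 38 - 17 = 41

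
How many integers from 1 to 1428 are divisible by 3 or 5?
⌊1428/3⌋ + ⌊1428/5⌋ - ⌊1428/15⌋ = 476 + 285 - 95 = 666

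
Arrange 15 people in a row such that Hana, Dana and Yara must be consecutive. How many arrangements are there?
Treat the 3 as one block: (15-3+1)! × 3! = 6227020800 × 6 = 37362124800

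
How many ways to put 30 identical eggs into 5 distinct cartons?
C(30+5-1, 5-1) = C(34, 4) = 46376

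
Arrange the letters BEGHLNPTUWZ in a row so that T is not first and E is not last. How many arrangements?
By inclusion-exclusion: 11! - 2×(11-1)! + (11-2)! = 39916800 - 7257600 + 362880 = 33022080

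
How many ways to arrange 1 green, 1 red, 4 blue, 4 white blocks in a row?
10! / (1! × 1! × 4! × 4!) = 6300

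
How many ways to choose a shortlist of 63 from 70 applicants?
C(70,63) = 70!/(63!×7!) = 1198774720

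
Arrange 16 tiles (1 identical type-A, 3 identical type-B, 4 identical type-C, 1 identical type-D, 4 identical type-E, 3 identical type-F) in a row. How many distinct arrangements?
16! / (1! × 3! × 4! × 1! × 4! × 3!) = 1009008000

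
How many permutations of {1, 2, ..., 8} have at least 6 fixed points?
Exactly j fixed points: C(8,j)·!(8-j); sum over j ≥ 6 (derangement numbers via !m = (m-1)·(!(m-1) + !(m-2)): !0..!2 = 1, 0, 1). Σ_{j=6}^{8} C(8,j)·!(8-j) = C(8,6)·!2 + C(8,7)·!1 + C(8,8)·!0 = 28·1 + 8·0 + 1·1 = 29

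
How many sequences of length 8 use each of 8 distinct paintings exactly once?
8! = 40320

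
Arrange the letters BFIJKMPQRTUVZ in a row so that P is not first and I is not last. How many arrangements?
By inclusion-exclusion: 13! - 2×(13-1)! + (13-2)! = 6227020800 - 958003200 + 39916800 = 5308934400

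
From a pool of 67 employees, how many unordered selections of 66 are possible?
C(67,66) = 67!/(66!×1!) = 67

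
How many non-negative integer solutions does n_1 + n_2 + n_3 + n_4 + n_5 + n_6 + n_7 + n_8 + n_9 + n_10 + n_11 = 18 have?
C(18+11-1, 11-1) = C(28, 10) = 13123110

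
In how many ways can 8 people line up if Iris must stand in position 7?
Fix one position: (8-1)! = 5040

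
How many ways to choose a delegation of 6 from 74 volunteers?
C(74,6) = 74!/(6!×68!) = 185250786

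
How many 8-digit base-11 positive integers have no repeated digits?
First digit: 10 choices (nonzero). Then descending: 10 × 10 × 9 × 8 × 7 × 6 × 5 × 4 = 6048000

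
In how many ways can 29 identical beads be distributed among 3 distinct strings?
C(29+3-1, 3-1) = C(31, 2) = 465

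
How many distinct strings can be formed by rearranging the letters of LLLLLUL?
7! / (6! × 1!) = 7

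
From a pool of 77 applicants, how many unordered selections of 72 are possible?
C(77,72) = 77!/(72!×5!) = 19757815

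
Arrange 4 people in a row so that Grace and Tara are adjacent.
Treat as block: (4-1)! × 2! = 6 × 2 = 12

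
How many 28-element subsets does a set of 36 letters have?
C(36,28) = 36!/(28!×8!) = 30260340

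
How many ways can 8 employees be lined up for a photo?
8! = 40320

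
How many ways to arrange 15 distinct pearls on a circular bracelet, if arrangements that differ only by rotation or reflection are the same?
(15-1)!/2 = 87178291200/2 = 43589145600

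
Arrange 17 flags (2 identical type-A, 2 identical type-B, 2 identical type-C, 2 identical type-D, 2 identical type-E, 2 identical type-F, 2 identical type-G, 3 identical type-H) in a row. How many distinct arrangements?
17! / (2! × 2! × 2! × 2! × 2! × 2! × 2! × 3!) = 463134672000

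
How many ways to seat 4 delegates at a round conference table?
Circular: fix one position, arrange the rest. (4-1)! = 6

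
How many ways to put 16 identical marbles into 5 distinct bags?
C(16+5-1, 5-1) = C(20, 4) = 4845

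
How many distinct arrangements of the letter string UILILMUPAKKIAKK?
15! / (2! × 2! × 3! × 4! × 2! × 1! × 1!) = 1135134000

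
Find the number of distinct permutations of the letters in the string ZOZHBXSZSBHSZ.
13! / (2! × 1! × 3! × 1! × 4! × 2!) = 10810800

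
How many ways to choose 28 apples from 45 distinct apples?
C(45,28) = 45!/(28!×17!) = 1103068603890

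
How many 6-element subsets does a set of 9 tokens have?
C(9,6) = 9!/(6!×3!) = 84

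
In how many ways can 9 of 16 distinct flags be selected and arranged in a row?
P(16,9) = 16!/(16-9)! = 4151347200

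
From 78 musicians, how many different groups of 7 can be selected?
C(78,7) = 78!/(7!×71!) = 2641902120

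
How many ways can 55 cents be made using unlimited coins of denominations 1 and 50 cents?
Coefficient of x^55 in 1/(1-x^1) · 1/(1-x^50). Use j coins of 50 for j = 0..⌊55/50⌋ = 1, the rest in 1s: 1 + 1 = 2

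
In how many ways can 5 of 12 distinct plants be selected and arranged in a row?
P(12,5) = 12!/(12-5)! = 95040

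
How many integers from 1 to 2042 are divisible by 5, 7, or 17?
⌊2042/5⌋+⌊2042/7⌋+⌊2042/17⌋ - ⌊2042/35⌋-⌊2042/85⌋-⌊2042/119⌋ + ⌊2042/595⌋ = 408+291+120 - 58-24-17 + 3 = 723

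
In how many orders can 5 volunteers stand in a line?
5! = 120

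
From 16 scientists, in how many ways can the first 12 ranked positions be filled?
P(16,12) = 16!/(16-12)! = 871782912000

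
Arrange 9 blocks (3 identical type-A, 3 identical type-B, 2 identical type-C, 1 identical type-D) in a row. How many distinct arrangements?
9! / (3! × 3! × 2! × 1!) = 5040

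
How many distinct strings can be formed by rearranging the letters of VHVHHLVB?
8! / (1! × 3! × 3! × 1!) = 1120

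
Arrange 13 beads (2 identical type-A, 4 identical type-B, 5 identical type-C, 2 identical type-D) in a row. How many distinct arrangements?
13! / (2! × 4! × 5! × 2!) = 540540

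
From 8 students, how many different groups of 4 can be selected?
C(8,4) = 8!/(4!×4!) = 70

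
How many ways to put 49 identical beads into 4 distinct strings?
C(49+4-1, 4-1) = C(52, 3) = 22100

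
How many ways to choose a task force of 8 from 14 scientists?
C(14,8) = 14!/(8!×6!) = 3003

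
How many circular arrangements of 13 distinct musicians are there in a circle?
Circular: fix one position, arrange the rest. (13-1)! = 479001600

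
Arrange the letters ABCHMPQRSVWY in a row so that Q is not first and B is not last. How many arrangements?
By inclusion-exclusion: 12! - 2×(12-1)! + (12-2)! = 479001600 - 79833600 + 3628800 = 402796800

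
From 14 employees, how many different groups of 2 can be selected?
C(14,2) = 14!/(2!×12!) = 91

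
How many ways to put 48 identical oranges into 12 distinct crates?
C(48+12-1, 12-1) = C(59, 11) = 279871768995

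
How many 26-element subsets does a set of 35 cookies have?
C(35,26) = 35!/(26!×9!) = 70607460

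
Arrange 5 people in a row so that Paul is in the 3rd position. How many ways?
Fix one position: (5-1)! = 24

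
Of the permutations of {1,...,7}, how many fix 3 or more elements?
Exactly j fixed points: C(7,j)·!(7-j); sum over j ≥ 3 (derangement numbers via !m = (m-1)·(!(m-1) + !(m-2)): !0..!4 = 1, 0, 1, 2, 9). Σ_{j=3}^{7} C(7,j)·!(7-j) = C(7,3)·!4 + C(7,4)·!3 + C(7,5)·!2 + C(7,6)·!1 + C(7,7)·!0 = 35·9 + 35·2 + 21·1 + 7·0 + 1·1 = 407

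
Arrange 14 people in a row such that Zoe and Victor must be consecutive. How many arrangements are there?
Treat the 2 as one block: (14-2+1)! × 2! = 6227020800 × 2 = 12454041600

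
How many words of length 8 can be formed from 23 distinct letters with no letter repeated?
P(23,8) = 23!/(23-8)! = 19769460480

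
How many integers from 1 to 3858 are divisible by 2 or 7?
⌊3858/2⌋ + ⌊3858/7⌋ - ⌊3858/14⌋ = 1929 + 551 - 275 = 2205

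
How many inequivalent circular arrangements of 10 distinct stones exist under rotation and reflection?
(10-1)!/2 = 362880/2 = 181440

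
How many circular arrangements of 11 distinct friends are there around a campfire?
Circular: fix one position, arrange the rest. (11-1)! = 3628800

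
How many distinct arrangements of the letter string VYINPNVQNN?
10! / (1! × 2! × 1! × 1! × 1! × 4!) = 75600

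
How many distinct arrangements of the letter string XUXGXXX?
7! / (5! × 1! × 1!) = 42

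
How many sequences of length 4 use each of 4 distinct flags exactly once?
4! = 24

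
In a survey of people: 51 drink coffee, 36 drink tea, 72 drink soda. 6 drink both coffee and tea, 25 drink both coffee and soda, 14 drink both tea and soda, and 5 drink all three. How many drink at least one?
|A∪B∪C| = 51+36+72-6-25-14+5 = 119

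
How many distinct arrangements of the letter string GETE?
4! / (1! × 1! × 2!) = 12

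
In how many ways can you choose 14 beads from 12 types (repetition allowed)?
C(14+12-1, 12-1) = C(25, 11) = 4457400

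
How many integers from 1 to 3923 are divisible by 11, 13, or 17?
⌊3923/11⌋+⌊3923/13⌋+⌊3923/17⌋ - ⌊3923/143⌋-⌊3923/187⌋-⌊3923/221⌋ + ⌊3923/2431⌋ = 356+301+230 - 27-20-17 + 1 = 824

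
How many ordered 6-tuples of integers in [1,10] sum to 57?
Coefficient of x^57 in (x + x² + ... + x^10)^6. By inclusion-exclusion on dice exceeding 10: Σ_j (-1)^j C(6,j)·C(57-1-10j, 5) = C(6,0)·C(56,5) - C(6,1)·C(46,5) + C(6,2)·C(36,5) - C(6,3)·C(26,5) + C(6,4)·C(16,5) - C(6,5)·C(6,5) = 1·3819816 - 6·1370754 + 15·376992 - 20·65780 + 15·4368 - 6·6 = 56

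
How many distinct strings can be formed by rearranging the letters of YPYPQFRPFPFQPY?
14! / (1! × 2! × 3! × 3! × 5!) = 10090080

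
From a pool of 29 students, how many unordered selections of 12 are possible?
C(29,12) = 29!/(12!×17!) = 51895935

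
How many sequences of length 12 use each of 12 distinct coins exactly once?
12! = 479001600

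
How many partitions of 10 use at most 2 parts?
By conjugation, equals partitions of 10 into parts ≤ 2. Let r_j(i) = number of partitions of i into parts ≤ j, for i = 0..10. r_1(i) = 1 for all i; r_j(i) = r_{j-1}(i) + r_j(i-j). Rows j = 2..2: ≤2: 1 1 2 2 3 3 4 4 5 5 6. r_2(10) = 6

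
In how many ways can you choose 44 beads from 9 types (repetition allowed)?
C(44+9-1, 9-1) = C(52, 8) = 752538150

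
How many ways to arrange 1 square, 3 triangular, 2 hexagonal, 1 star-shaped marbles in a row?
7! / (1! × 3! × 2! × 1!) = 420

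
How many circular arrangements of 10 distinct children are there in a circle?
Circular: fix one position, arrange the rest. (10-1)! = 362880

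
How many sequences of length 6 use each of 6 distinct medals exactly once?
6! = 720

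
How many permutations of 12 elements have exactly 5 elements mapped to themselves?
Choose the 5 fixed points C(12,5) = 792, derange the rest: !7 = Σ_{j=0}^{7} (-1)^j·7!/j! = 5040 - 5040 + 2520 - 840 + 210 - 42 + 7 - 1 = 1854. Product = 792 × 1854 = 1468368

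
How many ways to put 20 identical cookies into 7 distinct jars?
C(20+7-1, 7-1) = C(26, 6) = 230230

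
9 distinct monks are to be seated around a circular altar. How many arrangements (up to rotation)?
Circular: fix one position, arrange the rest. (9-1)! = 40320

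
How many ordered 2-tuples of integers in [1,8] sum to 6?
Coefficient of x^6 in (x + x² + ... + x^8)^2. By inclusion-exclusion on dice exceeding 8: Σ_j (-1)^j C(2,j)·C(6-1-8j, 1) = C(2,0)·C(5,1) = 1·5 = 5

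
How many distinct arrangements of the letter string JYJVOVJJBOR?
11! / (1! × 2! × 1! × 2! × 1! × 4!) = 415800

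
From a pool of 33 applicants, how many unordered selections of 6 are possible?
C(33,6) = 33!/(6!×27!) = 1107568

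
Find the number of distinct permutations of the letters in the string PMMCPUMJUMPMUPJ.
15! / (5! × 3! × 4! × 1! × 2!) = 37837800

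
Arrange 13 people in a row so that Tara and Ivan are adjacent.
Treat as block: (13-1)! × 2! = 479001600 × 2 = 958003200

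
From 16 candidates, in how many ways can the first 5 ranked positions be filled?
P(16,5) = 16!/(16-5)! = 524160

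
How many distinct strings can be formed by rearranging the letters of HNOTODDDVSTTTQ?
14! / (1! × 1! × 1! × 1! × 3! × 4! × 2! × 1!) = 302702400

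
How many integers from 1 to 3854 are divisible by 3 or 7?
⌊3854/3⌋ + ⌊3854/7⌋ - ⌊3854/21⌋ = 1284 + 550 - 183 = 1651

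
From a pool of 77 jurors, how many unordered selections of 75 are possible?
C(77,75) = 77!/(75!×2!) = 2926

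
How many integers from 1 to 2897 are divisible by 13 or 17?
⌊2897/13⌋ + ⌊2897/17⌋ - ⌊2897/221⌋ = 222 + 170 - 13 = 379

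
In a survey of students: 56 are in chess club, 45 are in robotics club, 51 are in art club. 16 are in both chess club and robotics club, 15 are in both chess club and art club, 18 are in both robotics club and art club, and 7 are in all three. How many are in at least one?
|A∪B∪C| = 56+45+51-16-15-18+7 = 110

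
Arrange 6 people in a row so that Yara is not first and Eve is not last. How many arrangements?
By inclusion-exclusion: 6! - 2×(6-1)! + (6-2)! = 720 - 240 + 24 = 504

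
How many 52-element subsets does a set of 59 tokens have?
C(59,52) = 59!/(52!×7!) = 341149446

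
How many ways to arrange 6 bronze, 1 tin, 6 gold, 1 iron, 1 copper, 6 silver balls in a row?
21! / (6! × 1! × 6! × 1! × 1! × 6!) = 136882025280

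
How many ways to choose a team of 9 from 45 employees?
C(45,9) = 45!/(9!×36!) = 886163135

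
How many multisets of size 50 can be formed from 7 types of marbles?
C(50+7-1, 7-1) = C(56, 6) = 32468436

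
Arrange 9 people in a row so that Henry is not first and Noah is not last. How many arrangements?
By inclusion-exclusion: 9! - 2×(9-1)! + (9-2)! = 362880 - 80640 + 5040 = 287280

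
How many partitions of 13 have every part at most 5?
Let r_j(i) = number of partitions of i into parts ≤ j, for i = 0..13. r_1(i) = 1 for all i; r_j(i) = r_{j-1}(i) + r_j(i-j). Rows j = 2..5: ≤2: 1 1 2 2 3 3 4 4 5 5 6 6 7 7; ≤3: 1 1 2 3 4 5 7 8 10 12 14 16 19 21; ≤4: 1 1 2 3 5 6 9 11 15 18 23 27 34 39; ≤5: 1 1 2 3 5 7 10 13 18 23 30 37 47 57. r_5(13) = 57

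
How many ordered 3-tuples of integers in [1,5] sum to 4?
Coefficient of x^4 in (x + x² + ... + x^5)^3. By inclusion-exclusion on dice exceeding 5: Σ_j (-1)^j C(3,j)·C(4-1-5j, 2) = C(3,0)·C(3,2) = 1·3 = 3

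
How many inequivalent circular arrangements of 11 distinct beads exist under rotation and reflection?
(11-1)!/2 = 3628800/2 = 1814400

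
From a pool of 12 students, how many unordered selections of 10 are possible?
C(12,10) = 12!/(10!×2!) = 66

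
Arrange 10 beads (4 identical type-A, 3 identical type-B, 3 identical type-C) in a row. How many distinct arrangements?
10! / (4! × 3! × 3!) = 4200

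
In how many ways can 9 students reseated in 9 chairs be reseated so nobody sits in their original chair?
!9 = Σ_{j=0}^{9} (-1)^j·9!/j! = 362880 - 362880 + 181440 - 60480 + 15120 - 3024 + 504 - 72 + 9 - 1 = 133496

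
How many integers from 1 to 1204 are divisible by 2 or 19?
⌊1204/2⌋ + ⌊1204/19⌋ - ⌊1204/38⌋ = 602 + 63 - 31 = 634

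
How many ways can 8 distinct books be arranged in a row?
8! = 40320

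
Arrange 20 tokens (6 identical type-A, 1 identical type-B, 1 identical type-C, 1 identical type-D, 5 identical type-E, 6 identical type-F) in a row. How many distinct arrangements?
20! / (6! × 1! × 1! × 1! × 5! × 6!) = 39109150080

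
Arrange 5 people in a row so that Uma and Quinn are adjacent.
Treat as block: (5-1)! × 2! = 24 × 2 = 48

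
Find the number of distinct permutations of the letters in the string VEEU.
4! / (2! × 1! × 1!) = 12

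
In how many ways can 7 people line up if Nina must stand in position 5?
Fix one position: (7-1)! = 720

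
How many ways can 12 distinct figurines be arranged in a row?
12! = 479001600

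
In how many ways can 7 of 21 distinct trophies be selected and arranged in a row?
P(21,7) = 21!/(21-7)! = 586051200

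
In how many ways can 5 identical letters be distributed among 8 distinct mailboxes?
C(5+8-1, 8-1) = C(12, 7) = 792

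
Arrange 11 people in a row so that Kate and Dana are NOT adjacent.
Total - adjacent = 11! - (11-1)!×2 = 39916800 - 7257600 = 32659200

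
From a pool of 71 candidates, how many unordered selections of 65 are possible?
C(71,65) = 71!/(65!×6!) = 143218999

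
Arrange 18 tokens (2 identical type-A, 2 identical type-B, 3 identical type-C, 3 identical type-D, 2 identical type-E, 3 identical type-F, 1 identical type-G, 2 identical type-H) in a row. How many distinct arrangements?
18! / (2! × 2! × 3! × 3! × 2! × 3! × 1! × 2!) = 1852538688000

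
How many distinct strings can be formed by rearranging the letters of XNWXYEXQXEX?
11! / (1! × 2! × 1! × 1! × 5! × 1!) = 166320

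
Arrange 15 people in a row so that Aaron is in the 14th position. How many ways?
Fix one position: (15-1)! = 87178291200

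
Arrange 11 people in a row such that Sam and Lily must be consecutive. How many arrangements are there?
Treat the 2 as one block: (11-2+1)! × 2! = 3628800 × 2 = 7257600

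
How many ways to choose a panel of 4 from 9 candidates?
C(9,4) = 9!/(4!×5!) = 126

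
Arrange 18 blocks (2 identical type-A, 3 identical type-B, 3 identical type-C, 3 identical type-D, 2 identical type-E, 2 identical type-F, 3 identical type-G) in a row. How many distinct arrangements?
18! / (2! × 3! × 3! × 3! × 2! × 2! × 3!) = 617512896000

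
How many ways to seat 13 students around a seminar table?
Circular: fix one position, arrange the rest. (13-1)! = 479001600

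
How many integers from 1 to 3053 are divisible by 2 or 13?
⌊3053/2⌋ + ⌊3053/13⌋ - ⌊3053/26⌋ = 1526 + 234 - 117 = 1643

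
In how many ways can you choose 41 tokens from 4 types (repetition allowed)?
C(41+4-1, 4-1) = C(44, 3) = 13244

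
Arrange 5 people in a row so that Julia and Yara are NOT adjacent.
Total - adjacent = 5! - (5-1)!×2 = 120 - 48 = 72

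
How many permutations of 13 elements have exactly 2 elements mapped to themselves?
Choose the 2 fixed points C(13,2) = 78, derange the rest: !11 = Σ_{j=0}^{11} (-1)^j·11!/j! = 39916800 - 39916800 + 19958400 - 6652800 + 1663200 - 332640 + 55440 - 7920 + 990 - 110 + 11 - 1 = 14684570. Product = 78 × 14684570 = 1145396460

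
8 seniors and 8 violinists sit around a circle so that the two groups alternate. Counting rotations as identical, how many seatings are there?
Fix one of the seniors: (8-1)! ways for the remaining seniors, × 8! ways for the violinists = 5040 × 40320 = 203212800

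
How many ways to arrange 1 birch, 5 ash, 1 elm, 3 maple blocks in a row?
10! / (1! × 5! × 1! × 3!) = 5040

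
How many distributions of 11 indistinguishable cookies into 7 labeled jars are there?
C(11+7-1, 7-1) = C(17, 6) = 12376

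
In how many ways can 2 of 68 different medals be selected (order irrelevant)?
C(68,2) = 68!/(2!×66!) = 2278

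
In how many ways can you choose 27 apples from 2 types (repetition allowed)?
C(27+2-1, 2-1) = C(28, 1) = 28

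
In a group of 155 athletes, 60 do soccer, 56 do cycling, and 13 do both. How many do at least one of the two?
|A∪B| = |A| + |B| - |A∩B| = 60 + 56 - 13 = 103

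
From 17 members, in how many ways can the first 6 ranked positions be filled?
P(17,6) = 17!/(17-6)! = 8910720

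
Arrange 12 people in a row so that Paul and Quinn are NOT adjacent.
Total - adjacent = 12! - (12-1)!×2 = 479001600 - 79833600 = 399168000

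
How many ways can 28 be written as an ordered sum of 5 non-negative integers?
C(28+5-1, 5-1) = C(32, 4) = 35960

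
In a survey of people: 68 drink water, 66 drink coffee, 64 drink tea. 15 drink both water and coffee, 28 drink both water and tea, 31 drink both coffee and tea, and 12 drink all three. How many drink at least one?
|A∪B∪C| = 68+66+64-15-28-31+12 = 136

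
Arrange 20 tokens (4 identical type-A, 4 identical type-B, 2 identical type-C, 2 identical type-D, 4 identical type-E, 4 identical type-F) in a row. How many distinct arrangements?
20! / (4! × 4! × 2! × 2! × 4! × 4!) = 1833241410000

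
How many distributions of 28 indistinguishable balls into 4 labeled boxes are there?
C(28+4-1, 4-1) = C(31, 3) = 4495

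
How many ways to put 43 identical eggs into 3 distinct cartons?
C(43+3-1, 3-1) = C(45, 2) = 990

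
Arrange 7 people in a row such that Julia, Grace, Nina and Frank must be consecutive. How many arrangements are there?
Treat the 4 as one block: (7-4+1)! × 4! = 24 × 24 = 576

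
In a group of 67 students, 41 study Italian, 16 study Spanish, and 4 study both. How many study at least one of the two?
|A∪B| = |A| + |B| - |A∩B| = 41 + 16 - 4 = 53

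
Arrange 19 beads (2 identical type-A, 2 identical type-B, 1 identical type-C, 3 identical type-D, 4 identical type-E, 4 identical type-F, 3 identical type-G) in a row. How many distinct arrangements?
19! / (2! × 2! × 1! × 3! × 4! × 4! × 3!) = 1466593128000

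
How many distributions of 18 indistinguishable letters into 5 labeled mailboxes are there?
C(18+5-1, 5-1) = C(22, 4) = 7315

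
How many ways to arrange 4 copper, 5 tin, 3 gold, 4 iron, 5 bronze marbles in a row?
21! / (4! × 5! × 3! × 4! × 5!) = 1026615189600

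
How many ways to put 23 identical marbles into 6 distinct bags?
C(23+6-1, 6-1) = C(28, 5) = 98280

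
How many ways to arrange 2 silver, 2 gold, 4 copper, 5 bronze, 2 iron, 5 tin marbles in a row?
20! / (2! × 2! × 4! × 5! × 2! × 5!) = 879955876800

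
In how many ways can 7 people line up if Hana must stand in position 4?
Fix one position: (7-1)! = 720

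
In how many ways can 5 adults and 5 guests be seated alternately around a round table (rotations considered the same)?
Fix one of the adults: (5-1)! ways for the remaining adults, × 5! ways for the guests = 24 × 120 = 2880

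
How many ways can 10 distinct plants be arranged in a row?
10! = 3628800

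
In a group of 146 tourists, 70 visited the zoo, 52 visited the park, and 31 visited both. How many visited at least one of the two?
|A∪B| = |A| + |B| - |A∩B| = 70 + 52 - 31 = 91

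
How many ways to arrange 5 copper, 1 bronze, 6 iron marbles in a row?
12! / (5! × 1! × 6!) = 5544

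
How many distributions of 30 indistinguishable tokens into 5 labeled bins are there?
C(30+5-1, 5-1) = C(34, 4) = 46376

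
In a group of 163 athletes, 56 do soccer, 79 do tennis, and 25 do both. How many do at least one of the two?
|A∪B| = |A| + |B| - |A∩B| = 56 + 79 - 25 = 110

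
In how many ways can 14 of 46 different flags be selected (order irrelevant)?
C(46,14) = 46!/(14!×32!) = 239877544005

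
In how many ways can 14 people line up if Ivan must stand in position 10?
Fix one position: (14-1)! = 6227020800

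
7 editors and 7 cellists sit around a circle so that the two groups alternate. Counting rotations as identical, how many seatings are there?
Fix one of the editors: (7-1)! ways for the remaining editors, × 7! ways for the cellists = 720 × 5040 = 3628800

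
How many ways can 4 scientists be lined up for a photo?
4! = 24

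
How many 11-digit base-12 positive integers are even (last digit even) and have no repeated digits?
Last∈{0,2,4,6,8,10}. Last=0: 39916800. Last nonzero: 5×10×P(10,9) = 181440000. Total = 221356800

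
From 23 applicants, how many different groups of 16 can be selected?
C(23,16) = 23!/(16!×7!) = 245157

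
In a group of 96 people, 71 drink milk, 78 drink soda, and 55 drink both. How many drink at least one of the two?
|A∪B| = |A| + |B| - |A∩B| = 71 + 78 - 55 = 94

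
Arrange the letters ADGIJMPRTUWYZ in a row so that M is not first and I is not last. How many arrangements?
By inclusion-exclusion: 13! - 2×(13-1)! + (13-2)! = 6227020800 - 958003200 + 39916800 = 5308934400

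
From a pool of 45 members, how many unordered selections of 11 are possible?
C(45,11) = 45!/(11!×34!) = 10150595910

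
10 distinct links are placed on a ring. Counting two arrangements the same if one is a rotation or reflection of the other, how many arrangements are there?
(10-1)!/2 = 362880/2 = 181440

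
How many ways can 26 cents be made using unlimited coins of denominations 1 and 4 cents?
Coefficient of x^26 in 1/(1-x^1) · 1/(1-x^4). Use j coins of 4 for j = 0..⌊26/4⌋ = 6, the rest in 1s: 6 + 1 = 7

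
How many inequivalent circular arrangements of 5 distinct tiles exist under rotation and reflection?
(5-1)!/2 = 24/2 = 12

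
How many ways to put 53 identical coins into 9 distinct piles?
C(53+9-1, 9-1) = C(61, 8) = 2944827765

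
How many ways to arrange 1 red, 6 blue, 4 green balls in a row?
11! / (1! × 6! × 4!) = 2310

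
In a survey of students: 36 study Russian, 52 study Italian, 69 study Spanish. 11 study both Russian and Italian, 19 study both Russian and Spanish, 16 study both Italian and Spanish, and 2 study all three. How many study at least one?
|A∪B∪C| = 36+52+69-11-19-16+2 = 113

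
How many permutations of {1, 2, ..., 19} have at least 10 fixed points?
Exactly j fixed points: C(19,j)·!(19-j); sum over j ≥ 10 (derangement numbers via !m = (m-1)·(!(m-1) + !(m-2)): !0..!9 = 1, 0, 1, 2, 9, 44, 265, 1854, 14833, 133496). Σ_{j=10}^{19} C(19,j)·!(19-j) = C(19,10)·!9 + C(19,11)·!8 + C(19,12)·!7 + C(19,13)·!6 + C(19,14)·!5 + C(19,15)·!4 + C(19,16)·!3 + C(19,17)·!2 + C(19,18)·!1 + C(19,19)·!0 = 92378·133496 + 75582·14833 + 50388·1854 + 27132·265 + 11628·44 + 3876·9 + 969·2 + 171·1 + 19·0 + 1·1 = 13554359252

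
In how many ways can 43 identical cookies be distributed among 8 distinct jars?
C(43+8-1, 8-1) = C(50, 7) = 99884400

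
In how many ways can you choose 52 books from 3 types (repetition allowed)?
C(52+3-1, 3-1) = C(54, 2) = 1431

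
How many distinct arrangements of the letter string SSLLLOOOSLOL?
12! / (5! × 4! × 3!) = 27720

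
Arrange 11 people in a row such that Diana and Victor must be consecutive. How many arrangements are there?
Treat the 2 as one block: (11-2+1)! × 2! = 3628800 × 2 = 7257600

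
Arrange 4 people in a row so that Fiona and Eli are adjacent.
Treat as block: (4-1)! × 2! = 6 × 2 = 12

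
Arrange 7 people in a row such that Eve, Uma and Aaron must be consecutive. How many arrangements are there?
Treat the 3 as one block: (7-3+1)! × 3! = 120 × 6 = 720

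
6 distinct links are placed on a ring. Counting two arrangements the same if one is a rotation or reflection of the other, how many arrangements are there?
(6-1)!/2 = 120/2 = 60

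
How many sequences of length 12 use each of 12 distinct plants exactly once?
12! = 479001600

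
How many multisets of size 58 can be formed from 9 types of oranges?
C(58+9-1, 9-1) = C(66, 8) = 5743572120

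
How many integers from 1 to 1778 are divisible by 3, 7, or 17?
⌊1778/3⌋+⌊1778/7⌋+⌊1778/17⌋ - ⌊1778/21⌋-⌊1778/51⌋-⌊1778/119⌋ + ⌊1778/357⌋ = 592+254+104 - 84-34-14 + 4 = 822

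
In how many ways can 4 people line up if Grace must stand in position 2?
Fix one position: (4-1)! = 6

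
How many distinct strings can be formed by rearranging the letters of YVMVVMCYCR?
10! / (2! × 1! × 2! × 2! × 3!) = 75600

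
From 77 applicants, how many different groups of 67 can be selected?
C(77,67) = 77!/(67!×10!) = 1096993404430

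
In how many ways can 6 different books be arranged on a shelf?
6! = 720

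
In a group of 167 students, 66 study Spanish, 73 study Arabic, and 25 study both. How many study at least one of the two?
|A∪B| = |A| + |B| - |A∩B| = 66 + 73 - 25 = 114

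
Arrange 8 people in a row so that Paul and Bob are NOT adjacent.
Total - adjacent = 8! - (8-1)!×2 = 40320 - 10080 = 30240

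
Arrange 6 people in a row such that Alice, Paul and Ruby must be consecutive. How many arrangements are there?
Treat the 3 as one block: (6-3+1)! × 3! = 24 × 6 = 144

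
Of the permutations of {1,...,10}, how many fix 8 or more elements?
Exactly j fixed points: C(10,j)·!(10-j); sum over j ≥ 8 (derangement numbers via !m = (m-1)·(!(m-1) + !(m-2)): !0..!2 = 1, 0, 1). Σ_{j=8}^{10} C(10,j)·!(10-j) = C(10,8)·!2 + C(10,9)·!1 + C(10,10)·!0 = 45·1 + 10·0 + 1·1 = 46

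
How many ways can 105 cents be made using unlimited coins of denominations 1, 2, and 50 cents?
Coefficient of x^105 in 1/(1-x^1) · 1/(1-x^2) · 1/(1-x^50). Case on j = number of 50-cent coins (j = 0..2); remainder r = 105 - 50j is made from {1,2} in ⌊r/2⌋+1 ways. r = 105, 55, 5 → 53 + 28 + 3 = 84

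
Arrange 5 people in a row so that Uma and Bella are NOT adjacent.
Total - adjacent = 5! - (5-1)!×2 = 120 - 48 = 72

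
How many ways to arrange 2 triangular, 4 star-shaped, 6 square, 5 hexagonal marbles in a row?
17! / (2! × 4! × 6! × 5!) = 85765680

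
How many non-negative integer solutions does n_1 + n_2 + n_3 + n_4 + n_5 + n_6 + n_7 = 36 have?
C(36+7-1, 7-1) = C(42, 6) = 5245786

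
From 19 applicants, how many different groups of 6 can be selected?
C(19,6) = 19!/(6!×13!) = 27132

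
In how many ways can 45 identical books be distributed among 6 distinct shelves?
C(45+6-1, 6-1) = C(50, 5) = 2118760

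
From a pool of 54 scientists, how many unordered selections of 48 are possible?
C(54,48) = 54!/(48!×6!) = 25827165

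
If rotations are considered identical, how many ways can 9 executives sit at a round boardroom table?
Circular: fix one position, arrange the rest. (9-1)! = 40320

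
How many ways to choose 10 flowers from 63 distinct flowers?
C(63,10) = 63!/(10!×53!) = 127805525001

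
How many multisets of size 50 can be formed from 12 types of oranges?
C(50+12-1, 12-1) = C(61, 11) = 418094152866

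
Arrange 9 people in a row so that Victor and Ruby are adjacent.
Treat as block: (9-1)! × 2! = 40320 × 2 = 80640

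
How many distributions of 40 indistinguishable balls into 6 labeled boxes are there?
C(40+6-1, 6-1) = C(45, 5) = 1221759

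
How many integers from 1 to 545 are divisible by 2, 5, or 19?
⌊545/2⌋+⌊545/5⌋+⌊545/19⌋ - ⌊545/10⌋-⌊545/38⌋-⌊545/95⌋ + ⌊545/190⌋ = 272+109+28 - 54-14-5 + 2 = 338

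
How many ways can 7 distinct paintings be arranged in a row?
7! = 5040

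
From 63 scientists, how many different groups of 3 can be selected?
C(63,3) = 63!/(3!×60!) = 39711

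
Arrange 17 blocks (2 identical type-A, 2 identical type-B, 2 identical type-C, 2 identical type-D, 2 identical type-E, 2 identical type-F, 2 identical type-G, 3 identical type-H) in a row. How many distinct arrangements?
17! / (2! × 2! × 2! × 2! × 2! × 2! × 2! × 3!) = 463134672000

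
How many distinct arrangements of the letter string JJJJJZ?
6! / (1! × 5!) = 6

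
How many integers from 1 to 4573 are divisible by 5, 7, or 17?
⌊4573/5⌋+⌊4573/7⌋+⌊4573/17⌋ - ⌊4573/35⌋-⌊4573/85⌋-⌊4573/119⌋ + ⌊4573/595⌋ = 914+653+269 - 130-53-38 + 7 = 1622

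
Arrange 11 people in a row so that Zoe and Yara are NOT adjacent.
Total - adjacent = 11! - (11-1)!×2 = 39916800 - 7257600 = 32659200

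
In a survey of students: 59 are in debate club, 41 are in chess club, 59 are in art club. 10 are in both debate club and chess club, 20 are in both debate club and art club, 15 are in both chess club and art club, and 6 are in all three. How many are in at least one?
|A∪B∪C| = 59+41+59-10-20-15+6 = 120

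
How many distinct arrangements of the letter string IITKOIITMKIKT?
13! / (3! × 1! × 1! × 5! × 3!) = 1441440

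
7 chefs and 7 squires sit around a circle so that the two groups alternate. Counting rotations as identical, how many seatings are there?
Fix one of the chefs: (7-1)! ways for the remaining chefs, × 7! ways for the squires = 720 × 5040 = 3628800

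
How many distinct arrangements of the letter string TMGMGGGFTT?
10! / (3! × 2! × 4! × 1!) = 12600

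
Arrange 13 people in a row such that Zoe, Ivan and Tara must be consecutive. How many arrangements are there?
Treat the 3 as one block: (13-3+1)! × 3! = 39916800 × 6 = 239500800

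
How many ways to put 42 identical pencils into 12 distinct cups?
C(42+12-1, 12-1) = C(53, 11) = 76223753060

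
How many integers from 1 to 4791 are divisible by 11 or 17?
⌊4791/11⌋ + ⌊4791/17⌋ - ⌊4791/187⌋ = 435 + 281 - 25 = 691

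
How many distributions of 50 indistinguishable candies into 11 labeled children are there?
C(50+11-1, 11-1) = C(60, 10) = 75394027566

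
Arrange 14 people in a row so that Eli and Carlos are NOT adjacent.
Total - adjacent = 14! - (14-1)!×2 = 87178291200 - 12454041600 = 74724249600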